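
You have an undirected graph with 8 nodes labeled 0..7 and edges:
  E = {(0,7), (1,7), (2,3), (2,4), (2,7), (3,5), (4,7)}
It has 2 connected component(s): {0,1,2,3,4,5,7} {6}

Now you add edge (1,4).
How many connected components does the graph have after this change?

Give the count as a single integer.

Initial component count: 2
Add (1,4): endpoints already in same component. Count unchanged: 2.
New component count: 2

Answer: 2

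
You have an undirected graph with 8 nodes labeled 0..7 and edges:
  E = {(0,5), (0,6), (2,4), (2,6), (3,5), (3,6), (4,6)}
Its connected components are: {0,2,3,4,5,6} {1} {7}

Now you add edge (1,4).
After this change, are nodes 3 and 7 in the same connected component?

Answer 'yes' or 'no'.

Answer: no

Derivation:
Initial components: {0,2,3,4,5,6} {1} {7}
Adding edge (1,4): merges {1} and {0,2,3,4,5,6}.
New components: {0,1,2,3,4,5,6} {7}
Are 3 and 7 in the same component? no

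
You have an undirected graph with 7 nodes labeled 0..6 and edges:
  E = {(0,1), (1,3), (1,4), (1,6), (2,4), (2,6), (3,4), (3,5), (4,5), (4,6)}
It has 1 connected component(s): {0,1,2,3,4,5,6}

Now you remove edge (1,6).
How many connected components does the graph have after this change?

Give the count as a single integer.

Answer: 1

Derivation:
Initial component count: 1
Remove (1,6): not a bridge. Count unchanged: 1.
  After removal, components: {0,1,2,3,4,5,6}
New component count: 1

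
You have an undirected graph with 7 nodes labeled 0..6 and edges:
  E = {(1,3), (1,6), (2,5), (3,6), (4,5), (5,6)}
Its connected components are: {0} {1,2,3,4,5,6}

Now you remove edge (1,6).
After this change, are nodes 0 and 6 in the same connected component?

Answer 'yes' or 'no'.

Answer: no

Derivation:
Initial components: {0} {1,2,3,4,5,6}
Removing edge (1,6): not a bridge — component count unchanged at 2.
New components: {0} {1,2,3,4,5,6}
Are 0 and 6 in the same component? no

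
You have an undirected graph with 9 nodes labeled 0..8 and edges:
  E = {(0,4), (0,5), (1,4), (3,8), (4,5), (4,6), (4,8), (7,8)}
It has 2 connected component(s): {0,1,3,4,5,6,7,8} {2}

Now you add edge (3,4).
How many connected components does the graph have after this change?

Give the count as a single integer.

Answer: 2

Derivation:
Initial component count: 2
Add (3,4): endpoints already in same component. Count unchanged: 2.
New component count: 2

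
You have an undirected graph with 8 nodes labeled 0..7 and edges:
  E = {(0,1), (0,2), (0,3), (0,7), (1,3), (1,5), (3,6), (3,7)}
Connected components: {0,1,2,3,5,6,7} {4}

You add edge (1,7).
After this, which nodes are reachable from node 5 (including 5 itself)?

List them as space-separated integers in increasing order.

Answer: 0 1 2 3 5 6 7

Derivation:
Before: nodes reachable from 5: {0,1,2,3,5,6,7}
Adding (1,7): both endpoints already in same component. Reachability from 5 unchanged.
After: nodes reachable from 5: {0,1,2,3,5,6,7}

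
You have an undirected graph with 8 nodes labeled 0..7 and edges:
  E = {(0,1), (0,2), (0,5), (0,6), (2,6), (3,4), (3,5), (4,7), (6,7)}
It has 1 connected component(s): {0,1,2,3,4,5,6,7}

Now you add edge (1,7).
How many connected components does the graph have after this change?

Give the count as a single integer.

Initial component count: 1
Add (1,7): endpoints already in same component. Count unchanged: 1.
New component count: 1

Answer: 1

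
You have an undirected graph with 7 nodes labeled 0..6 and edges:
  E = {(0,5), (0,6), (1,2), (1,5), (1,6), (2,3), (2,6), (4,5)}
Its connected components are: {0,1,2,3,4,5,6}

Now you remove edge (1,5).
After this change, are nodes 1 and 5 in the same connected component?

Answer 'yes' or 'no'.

Initial components: {0,1,2,3,4,5,6}
Removing edge (1,5): not a bridge — component count unchanged at 1.
New components: {0,1,2,3,4,5,6}
Are 1 and 5 in the same component? yes

Answer: yes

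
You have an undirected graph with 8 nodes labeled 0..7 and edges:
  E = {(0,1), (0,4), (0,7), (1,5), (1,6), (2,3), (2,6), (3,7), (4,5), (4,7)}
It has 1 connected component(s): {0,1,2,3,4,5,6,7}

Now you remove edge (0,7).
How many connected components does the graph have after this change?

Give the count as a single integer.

Initial component count: 1
Remove (0,7): not a bridge. Count unchanged: 1.
  After removal, components: {0,1,2,3,4,5,6,7}
New component count: 1

Answer: 1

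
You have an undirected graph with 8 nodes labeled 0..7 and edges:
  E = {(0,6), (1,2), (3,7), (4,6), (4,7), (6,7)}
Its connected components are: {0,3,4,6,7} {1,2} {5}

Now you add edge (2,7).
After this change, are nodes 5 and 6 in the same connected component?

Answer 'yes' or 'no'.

Initial components: {0,3,4,6,7} {1,2} {5}
Adding edge (2,7): merges {1,2} and {0,3,4,6,7}.
New components: {0,1,2,3,4,6,7} {5}
Are 5 and 6 in the same component? no

Answer: no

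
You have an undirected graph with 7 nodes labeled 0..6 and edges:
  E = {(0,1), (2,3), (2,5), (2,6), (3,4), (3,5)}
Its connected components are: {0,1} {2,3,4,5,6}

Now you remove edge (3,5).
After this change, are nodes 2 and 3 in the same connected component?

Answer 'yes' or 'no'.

Answer: yes

Derivation:
Initial components: {0,1} {2,3,4,5,6}
Removing edge (3,5): not a bridge — component count unchanged at 2.
New components: {0,1} {2,3,4,5,6}
Are 2 and 3 in the same component? yes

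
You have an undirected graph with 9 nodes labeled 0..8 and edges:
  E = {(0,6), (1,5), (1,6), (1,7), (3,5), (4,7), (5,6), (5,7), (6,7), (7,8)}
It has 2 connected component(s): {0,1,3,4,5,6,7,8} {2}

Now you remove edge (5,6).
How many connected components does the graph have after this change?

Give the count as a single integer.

Initial component count: 2
Remove (5,6): not a bridge. Count unchanged: 2.
  After removal, components: {0,1,3,4,5,6,7,8} {2}
New component count: 2

Answer: 2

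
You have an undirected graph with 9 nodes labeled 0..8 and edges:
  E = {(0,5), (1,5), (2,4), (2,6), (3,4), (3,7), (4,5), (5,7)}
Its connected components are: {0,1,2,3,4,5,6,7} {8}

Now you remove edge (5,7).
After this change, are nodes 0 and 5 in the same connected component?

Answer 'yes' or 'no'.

Answer: yes

Derivation:
Initial components: {0,1,2,3,4,5,6,7} {8}
Removing edge (5,7): not a bridge — component count unchanged at 2.
New components: {0,1,2,3,4,5,6,7} {8}
Are 0 and 5 in the same component? yes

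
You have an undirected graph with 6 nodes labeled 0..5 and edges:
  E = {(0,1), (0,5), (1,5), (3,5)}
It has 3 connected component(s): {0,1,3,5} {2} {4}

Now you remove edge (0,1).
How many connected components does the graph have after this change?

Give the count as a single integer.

Answer: 3

Derivation:
Initial component count: 3
Remove (0,1): not a bridge. Count unchanged: 3.
  After removal, components: {0,1,3,5} {2} {4}
New component count: 3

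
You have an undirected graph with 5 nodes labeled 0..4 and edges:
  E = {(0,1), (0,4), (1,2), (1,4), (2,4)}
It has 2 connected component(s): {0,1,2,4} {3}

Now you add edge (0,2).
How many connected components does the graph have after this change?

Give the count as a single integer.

Answer: 2

Derivation:
Initial component count: 2
Add (0,2): endpoints already in same component. Count unchanged: 2.
New component count: 2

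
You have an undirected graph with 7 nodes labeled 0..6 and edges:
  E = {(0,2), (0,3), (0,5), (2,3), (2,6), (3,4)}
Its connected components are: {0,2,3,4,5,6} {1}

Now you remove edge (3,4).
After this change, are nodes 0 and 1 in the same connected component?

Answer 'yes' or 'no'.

Initial components: {0,2,3,4,5,6} {1}
Removing edge (3,4): it was a bridge — component count 2 -> 3.
New components: {0,2,3,5,6} {1} {4}
Are 0 and 1 in the same component? no

Answer: no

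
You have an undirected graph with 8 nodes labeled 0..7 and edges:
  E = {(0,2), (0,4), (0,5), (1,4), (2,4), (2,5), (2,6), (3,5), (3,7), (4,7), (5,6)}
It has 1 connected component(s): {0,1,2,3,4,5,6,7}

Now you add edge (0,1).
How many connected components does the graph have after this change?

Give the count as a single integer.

Answer: 1

Derivation:
Initial component count: 1
Add (0,1): endpoints already in same component. Count unchanged: 1.
New component count: 1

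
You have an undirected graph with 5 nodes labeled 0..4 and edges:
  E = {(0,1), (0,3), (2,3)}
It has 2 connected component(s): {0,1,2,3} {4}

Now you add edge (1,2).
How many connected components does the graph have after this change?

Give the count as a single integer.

Answer: 2

Derivation:
Initial component count: 2
Add (1,2): endpoints already in same component. Count unchanged: 2.
New component count: 2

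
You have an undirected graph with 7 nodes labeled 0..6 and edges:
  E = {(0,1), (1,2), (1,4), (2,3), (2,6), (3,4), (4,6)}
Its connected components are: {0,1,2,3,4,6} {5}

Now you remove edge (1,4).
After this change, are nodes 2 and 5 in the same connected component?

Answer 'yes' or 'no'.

Initial components: {0,1,2,3,4,6} {5}
Removing edge (1,4): not a bridge — component count unchanged at 2.
New components: {0,1,2,3,4,6} {5}
Are 2 and 5 in the same component? no

Answer: no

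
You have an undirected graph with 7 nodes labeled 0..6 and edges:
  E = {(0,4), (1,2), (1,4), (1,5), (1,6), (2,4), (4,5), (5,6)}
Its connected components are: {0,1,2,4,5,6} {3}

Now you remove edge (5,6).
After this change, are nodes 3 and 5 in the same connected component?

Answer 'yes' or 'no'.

Answer: no

Derivation:
Initial components: {0,1,2,4,5,6} {3}
Removing edge (5,6): not a bridge — component count unchanged at 2.
New components: {0,1,2,4,5,6} {3}
Are 3 and 5 in the same component? no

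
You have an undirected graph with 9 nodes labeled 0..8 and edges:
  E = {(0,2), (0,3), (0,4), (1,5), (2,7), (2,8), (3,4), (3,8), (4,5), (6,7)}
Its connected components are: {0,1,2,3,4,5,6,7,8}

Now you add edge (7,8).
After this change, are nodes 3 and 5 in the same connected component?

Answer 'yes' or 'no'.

Initial components: {0,1,2,3,4,5,6,7,8}
Adding edge (7,8): both already in same component {0,1,2,3,4,5,6,7,8}. No change.
New components: {0,1,2,3,4,5,6,7,8}
Are 3 and 5 in the same component? yes

Answer: yes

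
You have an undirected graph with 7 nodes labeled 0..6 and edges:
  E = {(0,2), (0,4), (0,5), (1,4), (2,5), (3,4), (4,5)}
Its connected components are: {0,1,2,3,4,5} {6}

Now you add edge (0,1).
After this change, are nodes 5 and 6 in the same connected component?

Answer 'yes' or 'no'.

Initial components: {0,1,2,3,4,5} {6}
Adding edge (0,1): both already in same component {0,1,2,3,4,5}. No change.
New components: {0,1,2,3,4,5} {6}
Are 5 and 6 in the same component? no

Answer: no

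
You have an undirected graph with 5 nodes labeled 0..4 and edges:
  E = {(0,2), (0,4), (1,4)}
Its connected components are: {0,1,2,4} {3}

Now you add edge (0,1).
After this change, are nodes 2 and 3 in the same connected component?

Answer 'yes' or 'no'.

Answer: no

Derivation:
Initial components: {0,1,2,4} {3}
Adding edge (0,1): both already in same component {0,1,2,4}. No change.
New components: {0,1,2,4} {3}
Are 2 and 3 in the same component? no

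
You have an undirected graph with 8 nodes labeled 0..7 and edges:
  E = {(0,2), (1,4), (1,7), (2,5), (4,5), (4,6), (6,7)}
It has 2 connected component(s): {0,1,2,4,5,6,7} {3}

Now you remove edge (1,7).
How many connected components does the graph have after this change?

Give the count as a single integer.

Answer: 2

Derivation:
Initial component count: 2
Remove (1,7): not a bridge. Count unchanged: 2.
  After removal, components: {0,1,2,4,5,6,7} {3}
New component count: 2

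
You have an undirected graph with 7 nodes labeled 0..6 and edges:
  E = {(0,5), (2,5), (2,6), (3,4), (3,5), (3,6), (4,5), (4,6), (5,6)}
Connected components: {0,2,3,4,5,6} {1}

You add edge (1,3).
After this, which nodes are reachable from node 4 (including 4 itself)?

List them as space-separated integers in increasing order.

Before: nodes reachable from 4: {0,2,3,4,5,6}
Adding (1,3): merges 4's component with another. Reachability grows.
After: nodes reachable from 4: {0,1,2,3,4,5,6}

Answer: 0 1 2 3 4 5 6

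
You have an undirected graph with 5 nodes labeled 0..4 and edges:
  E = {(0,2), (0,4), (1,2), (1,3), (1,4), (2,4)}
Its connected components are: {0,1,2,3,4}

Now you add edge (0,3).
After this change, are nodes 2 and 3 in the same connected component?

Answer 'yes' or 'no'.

Initial components: {0,1,2,3,4}
Adding edge (0,3): both already in same component {0,1,2,3,4}. No change.
New components: {0,1,2,3,4}
Are 2 and 3 in the same component? yes

Answer: yes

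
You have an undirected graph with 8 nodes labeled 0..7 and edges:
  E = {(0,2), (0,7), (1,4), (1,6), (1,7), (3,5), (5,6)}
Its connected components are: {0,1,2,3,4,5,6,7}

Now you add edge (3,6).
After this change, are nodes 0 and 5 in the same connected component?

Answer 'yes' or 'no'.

Initial components: {0,1,2,3,4,5,6,7}
Adding edge (3,6): both already in same component {0,1,2,3,4,5,6,7}. No change.
New components: {0,1,2,3,4,5,6,7}
Are 0 and 5 in the same component? yes

Answer: yes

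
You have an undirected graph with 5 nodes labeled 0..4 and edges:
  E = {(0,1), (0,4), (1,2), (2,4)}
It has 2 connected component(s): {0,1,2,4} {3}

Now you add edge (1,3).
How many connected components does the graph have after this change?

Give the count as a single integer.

Initial component count: 2
Add (1,3): merges two components. Count decreases: 2 -> 1.
New component count: 1

Answer: 1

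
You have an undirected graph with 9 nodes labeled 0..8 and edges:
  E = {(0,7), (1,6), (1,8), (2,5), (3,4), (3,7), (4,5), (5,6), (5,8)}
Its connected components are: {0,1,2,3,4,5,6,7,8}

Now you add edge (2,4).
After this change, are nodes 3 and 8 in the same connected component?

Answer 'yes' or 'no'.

Answer: yes

Derivation:
Initial components: {0,1,2,3,4,5,6,7,8}
Adding edge (2,4): both already in same component {0,1,2,3,4,5,6,7,8}. No change.
New components: {0,1,2,3,4,5,6,7,8}
Are 3 and 8 in the same component? yes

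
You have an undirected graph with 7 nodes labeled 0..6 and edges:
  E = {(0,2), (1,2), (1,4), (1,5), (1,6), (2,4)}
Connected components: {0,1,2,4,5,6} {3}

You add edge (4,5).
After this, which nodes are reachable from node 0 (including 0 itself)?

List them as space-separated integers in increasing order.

Answer: 0 1 2 4 5 6

Derivation:
Before: nodes reachable from 0: {0,1,2,4,5,6}
Adding (4,5): both endpoints already in same component. Reachability from 0 unchanged.
After: nodes reachable from 0: {0,1,2,4,5,6}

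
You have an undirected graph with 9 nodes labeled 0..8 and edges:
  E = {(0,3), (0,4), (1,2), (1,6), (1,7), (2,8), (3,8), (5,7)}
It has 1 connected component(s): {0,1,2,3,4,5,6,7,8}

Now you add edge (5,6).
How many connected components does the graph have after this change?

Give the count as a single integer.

Answer: 1

Derivation:
Initial component count: 1
Add (5,6): endpoints already in same component. Count unchanged: 1.
New component count: 1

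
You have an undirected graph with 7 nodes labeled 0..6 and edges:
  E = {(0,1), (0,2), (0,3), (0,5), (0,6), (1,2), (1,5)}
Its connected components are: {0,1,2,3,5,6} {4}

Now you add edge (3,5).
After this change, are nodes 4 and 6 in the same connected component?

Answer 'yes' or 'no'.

Answer: no

Derivation:
Initial components: {0,1,2,3,5,6} {4}
Adding edge (3,5): both already in same component {0,1,2,3,5,6}. No change.
New components: {0,1,2,3,5,6} {4}
Are 4 and 6 in the same component? no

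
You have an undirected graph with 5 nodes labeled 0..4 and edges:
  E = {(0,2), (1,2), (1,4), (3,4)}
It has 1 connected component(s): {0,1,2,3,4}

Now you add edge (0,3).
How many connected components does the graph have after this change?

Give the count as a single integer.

Initial component count: 1
Add (0,3): endpoints already in same component. Count unchanged: 1.
New component count: 1

Answer: 1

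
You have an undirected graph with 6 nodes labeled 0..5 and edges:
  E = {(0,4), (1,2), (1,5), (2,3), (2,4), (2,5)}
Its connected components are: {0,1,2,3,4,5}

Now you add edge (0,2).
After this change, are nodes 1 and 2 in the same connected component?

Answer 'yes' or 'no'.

Answer: yes

Derivation:
Initial components: {0,1,2,3,4,5}
Adding edge (0,2): both already in same component {0,1,2,3,4,5}. No change.
New components: {0,1,2,3,4,5}
Are 1 and 2 in the same component? yes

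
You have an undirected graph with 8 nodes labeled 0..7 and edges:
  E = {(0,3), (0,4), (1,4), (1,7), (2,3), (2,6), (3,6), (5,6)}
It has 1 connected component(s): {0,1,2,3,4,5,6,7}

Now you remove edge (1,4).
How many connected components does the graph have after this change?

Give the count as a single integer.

Initial component count: 1
Remove (1,4): it was a bridge. Count increases: 1 -> 2.
  After removal, components: {0,2,3,4,5,6} {1,7}
New component count: 2

Answer: 2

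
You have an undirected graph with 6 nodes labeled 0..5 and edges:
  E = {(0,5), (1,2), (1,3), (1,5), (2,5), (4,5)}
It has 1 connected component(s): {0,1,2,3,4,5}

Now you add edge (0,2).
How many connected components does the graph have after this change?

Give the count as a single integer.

Answer: 1

Derivation:
Initial component count: 1
Add (0,2): endpoints already in same component. Count unchanged: 1.
New component count: 1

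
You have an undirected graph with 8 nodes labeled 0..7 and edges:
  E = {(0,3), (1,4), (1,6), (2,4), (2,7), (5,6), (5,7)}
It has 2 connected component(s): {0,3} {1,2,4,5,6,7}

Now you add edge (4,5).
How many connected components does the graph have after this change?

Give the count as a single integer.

Answer: 2

Derivation:
Initial component count: 2
Add (4,5): endpoints already in same component. Count unchanged: 2.
New component count: 2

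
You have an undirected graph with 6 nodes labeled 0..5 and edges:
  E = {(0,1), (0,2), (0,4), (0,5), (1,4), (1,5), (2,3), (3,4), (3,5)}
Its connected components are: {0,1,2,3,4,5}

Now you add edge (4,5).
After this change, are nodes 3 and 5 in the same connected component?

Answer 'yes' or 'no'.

Initial components: {0,1,2,3,4,5}
Adding edge (4,5): both already in same component {0,1,2,3,4,5}. No change.
New components: {0,1,2,3,4,5}
Are 3 and 5 in the same component? yes

Answer: yes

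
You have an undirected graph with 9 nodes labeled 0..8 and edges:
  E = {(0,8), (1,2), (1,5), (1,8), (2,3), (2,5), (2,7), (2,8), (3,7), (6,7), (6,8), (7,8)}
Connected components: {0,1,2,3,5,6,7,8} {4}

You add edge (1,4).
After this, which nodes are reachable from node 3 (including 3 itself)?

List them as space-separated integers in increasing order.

Before: nodes reachable from 3: {0,1,2,3,5,6,7,8}
Adding (1,4): merges 3's component with another. Reachability grows.
After: nodes reachable from 3: {0,1,2,3,4,5,6,7,8}

Answer: 0 1 2 3 4 5 6 7 8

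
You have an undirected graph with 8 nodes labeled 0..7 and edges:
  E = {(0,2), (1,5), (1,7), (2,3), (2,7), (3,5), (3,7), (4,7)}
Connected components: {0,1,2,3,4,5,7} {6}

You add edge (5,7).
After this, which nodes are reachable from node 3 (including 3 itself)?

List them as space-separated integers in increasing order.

Answer: 0 1 2 3 4 5 7

Derivation:
Before: nodes reachable from 3: {0,1,2,3,4,5,7}
Adding (5,7): both endpoints already in same component. Reachability from 3 unchanged.
After: nodes reachable from 3: {0,1,2,3,4,5,7}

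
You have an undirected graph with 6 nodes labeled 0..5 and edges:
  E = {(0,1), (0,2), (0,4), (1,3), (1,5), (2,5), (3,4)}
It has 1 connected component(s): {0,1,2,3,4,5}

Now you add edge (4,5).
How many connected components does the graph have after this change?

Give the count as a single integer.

Initial component count: 1
Add (4,5): endpoints already in same component. Count unchanged: 1.
New component count: 1

Answer: 1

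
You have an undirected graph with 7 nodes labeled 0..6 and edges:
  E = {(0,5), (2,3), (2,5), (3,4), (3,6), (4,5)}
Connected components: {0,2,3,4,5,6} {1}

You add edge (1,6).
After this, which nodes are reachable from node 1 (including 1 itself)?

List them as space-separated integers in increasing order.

Answer: 0 1 2 3 4 5 6

Derivation:
Before: nodes reachable from 1: {1}
Adding (1,6): merges 1's component with another. Reachability grows.
After: nodes reachable from 1: {0,1,2,3,4,5,6}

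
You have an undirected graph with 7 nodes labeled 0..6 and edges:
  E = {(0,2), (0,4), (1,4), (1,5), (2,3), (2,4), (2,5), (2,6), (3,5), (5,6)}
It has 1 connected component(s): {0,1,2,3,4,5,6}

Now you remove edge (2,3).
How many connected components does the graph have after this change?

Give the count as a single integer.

Answer: 1

Derivation:
Initial component count: 1
Remove (2,3): not a bridge. Count unchanged: 1.
  After removal, components: {0,1,2,3,4,5,6}
New component count: 1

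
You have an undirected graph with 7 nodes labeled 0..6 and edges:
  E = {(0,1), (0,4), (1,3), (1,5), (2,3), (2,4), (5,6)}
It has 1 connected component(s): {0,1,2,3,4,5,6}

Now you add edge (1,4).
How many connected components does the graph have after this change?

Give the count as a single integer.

Answer: 1

Derivation:
Initial component count: 1
Add (1,4): endpoints already in same component. Count unchanged: 1.
New component count: 1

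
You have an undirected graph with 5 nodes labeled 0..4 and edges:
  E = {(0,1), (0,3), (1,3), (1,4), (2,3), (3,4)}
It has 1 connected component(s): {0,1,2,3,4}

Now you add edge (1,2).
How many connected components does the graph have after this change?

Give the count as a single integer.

Answer: 1

Derivation:
Initial component count: 1
Add (1,2): endpoints already in same component. Count unchanged: 1.
New component count: 1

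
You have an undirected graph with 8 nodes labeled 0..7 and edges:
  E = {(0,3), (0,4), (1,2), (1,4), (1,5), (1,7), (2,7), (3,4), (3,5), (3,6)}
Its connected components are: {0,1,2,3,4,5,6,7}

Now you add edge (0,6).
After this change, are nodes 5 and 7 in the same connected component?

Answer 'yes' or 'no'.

Initial components: {0,1,2,3,4,5,6,7}
Adding edge (0,6): both already in same component {0,1,2,3,4,5,6,7}. No change.
New components: {0,1,2,3,4,5,6,7}
Are 5 and 7 in the same component? yes

Answer: yes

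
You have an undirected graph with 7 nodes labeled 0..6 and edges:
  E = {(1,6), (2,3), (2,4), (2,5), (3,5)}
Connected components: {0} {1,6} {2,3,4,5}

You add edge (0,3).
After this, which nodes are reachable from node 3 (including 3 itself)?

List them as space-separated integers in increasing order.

Answer: 0 2 3 4 5

Derivation:
Before: nodes reachable from 3: {2,3,4,5}
Adding (0,3): merges 3's component with another. Reachability grows.
After: nodes reachable from 3: {0,2,3,4,5}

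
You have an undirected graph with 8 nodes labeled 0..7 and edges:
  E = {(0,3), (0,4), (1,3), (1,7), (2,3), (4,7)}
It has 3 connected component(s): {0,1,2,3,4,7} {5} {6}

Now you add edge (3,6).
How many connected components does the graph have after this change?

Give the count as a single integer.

Answer: 2

Derivation:
Initial component count: 3
Add (3,6): merges two components. Count decreases: 3 -> 2.
New component count: 2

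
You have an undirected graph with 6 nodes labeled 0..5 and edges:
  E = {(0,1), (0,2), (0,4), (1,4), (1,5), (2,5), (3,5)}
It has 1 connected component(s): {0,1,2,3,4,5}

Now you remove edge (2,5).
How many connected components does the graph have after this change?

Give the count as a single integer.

Initial component count: 1
Remove (2,5): not a bridge. Count unchanged: 1.
  After removal, components: {0,1,2,3,4,5}
New component count: 1

Answer: 1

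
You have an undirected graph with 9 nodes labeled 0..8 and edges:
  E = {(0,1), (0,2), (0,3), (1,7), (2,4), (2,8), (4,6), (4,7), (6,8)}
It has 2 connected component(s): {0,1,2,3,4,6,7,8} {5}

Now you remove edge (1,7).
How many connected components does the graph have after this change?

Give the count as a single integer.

Initial component count: 2
Remove (1,7): not a bridge. Count unchanged: 2.
  After removal, components: {0,1,2,3,4,6,7,8} {5}
New component count: 2

Answer: 2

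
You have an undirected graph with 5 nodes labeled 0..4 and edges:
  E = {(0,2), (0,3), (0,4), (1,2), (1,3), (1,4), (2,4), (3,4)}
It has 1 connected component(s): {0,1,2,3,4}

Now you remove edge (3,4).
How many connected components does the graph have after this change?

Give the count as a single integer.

Answer: 1

Derivation:
Initial component count: 1
Remove (3,4): not a bridge. Count unchanged: 1.
  After removal, components: {0,1,2,3,4}
New component count: 1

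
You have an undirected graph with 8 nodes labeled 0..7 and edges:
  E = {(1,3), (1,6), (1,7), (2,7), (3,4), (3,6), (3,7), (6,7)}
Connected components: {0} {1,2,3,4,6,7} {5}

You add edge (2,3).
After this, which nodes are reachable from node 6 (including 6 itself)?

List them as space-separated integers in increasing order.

Before: nodes reachable from 6: {1,2,3,4,6,7}
Adding (2,3): both endpoints already in same component. Reachability from 6 unchanged.
After: nodes reachable from 6: {1,2,3,4,6,7}

Answer: 1 2 3 4 6 7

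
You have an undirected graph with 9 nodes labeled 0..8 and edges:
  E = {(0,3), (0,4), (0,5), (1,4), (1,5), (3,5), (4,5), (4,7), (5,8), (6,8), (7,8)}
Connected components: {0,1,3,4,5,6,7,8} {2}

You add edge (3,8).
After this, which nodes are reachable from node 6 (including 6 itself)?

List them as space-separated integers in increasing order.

Before: nodes reachable from 6: {0,1,3,4,5,6,7,8}
Adding (3,8): both endpoints already in same component. Reachability from 6 unchanged.
After: nodes reachable from 6: {0,1,3,4,5,6,7,8}

Answer: 0 1 3 4 5 6 7 8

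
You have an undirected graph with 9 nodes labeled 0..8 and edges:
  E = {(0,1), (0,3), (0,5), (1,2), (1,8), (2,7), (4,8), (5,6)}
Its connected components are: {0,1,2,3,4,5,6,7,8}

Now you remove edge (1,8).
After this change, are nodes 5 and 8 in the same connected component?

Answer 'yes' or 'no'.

Initial components: {0,1,2,3,4,5,6,7,8}
Removing edge (1,8): it was a bridge — component count 1 -> 2.
New components: {0,1,2,3,5,6,7} {4,8}
Are 5 and 8 in the same component? no

Answer: no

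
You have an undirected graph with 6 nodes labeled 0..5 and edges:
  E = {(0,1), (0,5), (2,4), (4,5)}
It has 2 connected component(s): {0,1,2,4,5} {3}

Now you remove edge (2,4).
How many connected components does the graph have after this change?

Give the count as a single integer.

Initial component count: 2
Remove (2,4): it was a bridge. Count increases: 2 -> 3.
  After removal, components: {0,1,4,5} {2} {3}
New component count: 3

Answer: 3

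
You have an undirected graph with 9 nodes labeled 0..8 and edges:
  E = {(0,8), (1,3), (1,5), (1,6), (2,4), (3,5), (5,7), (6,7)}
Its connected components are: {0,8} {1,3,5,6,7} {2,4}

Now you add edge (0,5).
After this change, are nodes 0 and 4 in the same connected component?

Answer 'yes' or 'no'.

Answer: no

Derivation:
Initial components: {0,8} {1,3,5,6,7} {2,4}
Adding edge (0,5): merges {0,8} and {1,3,5,6,7}.
New components: {0,1,3,5,6,7,8} {2,4}
Are 0 and 4 in the same component? no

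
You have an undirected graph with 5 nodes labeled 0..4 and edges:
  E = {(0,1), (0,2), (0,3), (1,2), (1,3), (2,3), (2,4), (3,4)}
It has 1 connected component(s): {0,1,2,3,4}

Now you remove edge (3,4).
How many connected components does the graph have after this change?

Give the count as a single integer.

Initial component count: 1
Remove (3,4): not a bridge. Count unchanged: 1.
  After removal, components: {0,1,2,3,4}
New component count: 1

Answer: 1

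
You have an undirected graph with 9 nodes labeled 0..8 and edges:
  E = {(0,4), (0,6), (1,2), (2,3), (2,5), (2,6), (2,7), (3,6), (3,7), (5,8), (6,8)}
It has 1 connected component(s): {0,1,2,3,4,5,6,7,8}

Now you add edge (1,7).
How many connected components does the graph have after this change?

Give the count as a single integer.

Initial component count: 1
Add (1,7): endpoints already in same component. Count unchanged: 1.
New component count: 1

Answer: 1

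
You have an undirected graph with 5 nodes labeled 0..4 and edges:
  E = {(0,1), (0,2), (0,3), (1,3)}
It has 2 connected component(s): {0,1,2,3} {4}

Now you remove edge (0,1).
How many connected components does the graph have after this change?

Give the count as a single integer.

Initial component count: 2
Remove (0,1): not a bridge. Count unchanged: 2.
  After removal, components: {0,1,2,3} {4}
New component count: 2

Answer: 2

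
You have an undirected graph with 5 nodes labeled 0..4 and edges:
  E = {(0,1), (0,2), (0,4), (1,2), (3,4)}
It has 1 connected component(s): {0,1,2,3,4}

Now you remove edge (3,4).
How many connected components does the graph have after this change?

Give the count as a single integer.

Answer: 2

Derivation:
Initial component count: 1
Remove (3,4): it was a bridge. Count increases: 1 -> 2.
  After removal, components: {0,1,2,4} {3}
New component count: 2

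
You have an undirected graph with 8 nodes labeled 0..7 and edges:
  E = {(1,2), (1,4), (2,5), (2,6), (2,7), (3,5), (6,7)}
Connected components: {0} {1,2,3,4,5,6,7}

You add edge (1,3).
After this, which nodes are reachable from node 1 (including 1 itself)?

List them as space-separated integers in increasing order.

Before: nodes reachable from 1: {1,2,3,4,5,6,7}
Adding (1,3): both endpoints already in same component. Reachability from 1 unchanged.
After: nodes reachable from 1: {1,2,3,4,5,6,7}

Answer: 1 2 3 4 5 6 7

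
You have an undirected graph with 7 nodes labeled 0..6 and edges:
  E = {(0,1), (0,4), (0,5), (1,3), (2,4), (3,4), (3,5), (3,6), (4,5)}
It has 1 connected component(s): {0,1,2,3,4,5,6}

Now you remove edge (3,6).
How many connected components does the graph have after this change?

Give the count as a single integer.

Initial component count: 1
Remove (3,6): it was a bridge. Count increases: 1 -> 2.
  After removal, components: {0,1,2,3,4,5} {6}
New component count: 2

Answer: 2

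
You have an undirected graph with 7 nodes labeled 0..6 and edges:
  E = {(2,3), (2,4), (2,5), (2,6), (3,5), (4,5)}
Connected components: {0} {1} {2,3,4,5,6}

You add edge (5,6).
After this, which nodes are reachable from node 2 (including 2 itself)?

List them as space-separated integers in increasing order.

Answer: 2 3 4 5 6

Derivation:
Before: nodes reachable from 2: {2,3,4,5,6}
Adding (5,6): both endpoints already in same component. Reachability from 2 unchanged.
After: nodes reachable from 2: {2,3,4,5,6}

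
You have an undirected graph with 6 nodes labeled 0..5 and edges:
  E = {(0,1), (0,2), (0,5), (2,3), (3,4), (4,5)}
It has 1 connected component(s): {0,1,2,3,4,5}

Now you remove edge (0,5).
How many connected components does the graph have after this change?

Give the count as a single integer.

Initial component count: 1
Remove (0,5): not a bridge. Count unchanged: 1.
  After removal, components: {0,1,2,3,4,5}
New component count: 1

Answer: 1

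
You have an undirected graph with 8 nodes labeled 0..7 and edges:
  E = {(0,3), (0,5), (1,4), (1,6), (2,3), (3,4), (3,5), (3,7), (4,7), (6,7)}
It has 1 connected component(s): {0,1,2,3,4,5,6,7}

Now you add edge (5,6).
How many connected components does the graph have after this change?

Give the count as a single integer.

Answer: 1

Derivation:
Initial component count: 1
Add (5,6): endpoints already in same component. Count unchanged: 1.
New component count: 1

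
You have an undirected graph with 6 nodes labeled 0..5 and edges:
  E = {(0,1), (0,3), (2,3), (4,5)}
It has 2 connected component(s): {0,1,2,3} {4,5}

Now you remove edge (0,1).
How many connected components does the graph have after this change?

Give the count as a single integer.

Initial component count: 2
Remove (0,1): it was a bridge. Count increases: 2 -> 3.
  After removal, components: {0,2,3} {1} {4,5}
New component count: 3

Answer: 3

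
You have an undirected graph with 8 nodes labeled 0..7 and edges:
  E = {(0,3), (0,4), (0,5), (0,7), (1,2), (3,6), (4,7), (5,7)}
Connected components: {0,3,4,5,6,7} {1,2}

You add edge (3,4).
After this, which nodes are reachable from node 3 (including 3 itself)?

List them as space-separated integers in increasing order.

Before: nodes reachable from 3: {0,3,4,5,6,7}
Adding (3,4): both endpoints already in same component. Reachability from 3 unchanged.
After: nodes reachable from 3: {0,3,4,5,6,7}

Answer: 0 3 4 5 6 7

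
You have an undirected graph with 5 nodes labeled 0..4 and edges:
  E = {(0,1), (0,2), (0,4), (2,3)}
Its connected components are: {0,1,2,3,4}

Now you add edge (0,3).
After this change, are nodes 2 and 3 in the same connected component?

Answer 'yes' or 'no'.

Initial components: {0,1,2,3,4}
Adding edge (0,3): both already in same component {0,1,2,3,4}. No change.
New components: {0,1,2,3,4}
Are 2 and 3 in the same component? yes

Answer: yes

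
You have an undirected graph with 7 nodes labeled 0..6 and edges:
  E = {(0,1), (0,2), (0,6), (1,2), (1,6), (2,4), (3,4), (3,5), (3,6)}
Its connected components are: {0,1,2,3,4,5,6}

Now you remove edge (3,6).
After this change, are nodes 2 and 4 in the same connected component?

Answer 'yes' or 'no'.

Initial components: {0,1,2,3,4,5,6}
Removing edge (3,6): not a bridge — component count unchanged at 1.
New components: {0,1,2,3,4,5,6}
Are 2 and 4 in the same component? yes

Answer: yes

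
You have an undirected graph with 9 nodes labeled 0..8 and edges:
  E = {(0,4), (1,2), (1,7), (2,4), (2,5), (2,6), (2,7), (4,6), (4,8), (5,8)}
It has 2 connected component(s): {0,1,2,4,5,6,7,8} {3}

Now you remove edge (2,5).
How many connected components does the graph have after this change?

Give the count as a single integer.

Answer: 2

Derivation:
Initial component count: 2
Remove (2,5): not a bridge. Count unchanged: 2.
  After removal, components: {0,1,2,4,5,6,7,8} {3}
New component count: 2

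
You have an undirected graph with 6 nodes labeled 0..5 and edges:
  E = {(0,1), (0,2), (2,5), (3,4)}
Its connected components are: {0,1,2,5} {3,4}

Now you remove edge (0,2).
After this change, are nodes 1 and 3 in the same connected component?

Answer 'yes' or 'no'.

Initial components: {0,1,2,5} {3,4}
Removing edge (0,2): it was a bridge — component count 2 -> 3.
New components: {0,1} {2,5} {3,4}
Are 1 and 3 in the same component? no

Answer: no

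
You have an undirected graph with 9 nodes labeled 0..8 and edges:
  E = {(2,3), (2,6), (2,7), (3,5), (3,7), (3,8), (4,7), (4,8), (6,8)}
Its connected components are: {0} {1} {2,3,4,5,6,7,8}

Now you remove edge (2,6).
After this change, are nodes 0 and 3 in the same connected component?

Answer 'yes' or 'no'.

Answer: no

Derivation:
Initial components: {0} {1} {2,3,4,5,6,7,8}
Removing edge (2,6): not a bridge — component count unchanged at 3.
New components: {0} {1} {2,3,4,5,6,7,8}
Are 0 and 3 in the same component? no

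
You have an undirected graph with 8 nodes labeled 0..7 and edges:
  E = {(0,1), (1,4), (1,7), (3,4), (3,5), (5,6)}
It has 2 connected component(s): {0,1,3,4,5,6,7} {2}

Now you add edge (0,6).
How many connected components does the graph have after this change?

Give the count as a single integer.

Answer: 2

Derivation:
Initial component count: 2
Add (0,6): endpoints already in same component. Count unchanged: 2.
New component count: 2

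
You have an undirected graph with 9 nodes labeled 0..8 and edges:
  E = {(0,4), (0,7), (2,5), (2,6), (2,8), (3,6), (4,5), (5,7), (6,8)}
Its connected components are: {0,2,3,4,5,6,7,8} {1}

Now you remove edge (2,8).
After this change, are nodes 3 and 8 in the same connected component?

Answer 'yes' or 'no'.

Answer: yes

Derivation:
Initial components: {0,2,3,4,5,6,7,8} {1}
Removing edge (2,8): not a bridge — component count unchanged at 2.
New components: {0,2,3,4,5,6,7,8} {1}
Are 3 and 8 in the same component? yes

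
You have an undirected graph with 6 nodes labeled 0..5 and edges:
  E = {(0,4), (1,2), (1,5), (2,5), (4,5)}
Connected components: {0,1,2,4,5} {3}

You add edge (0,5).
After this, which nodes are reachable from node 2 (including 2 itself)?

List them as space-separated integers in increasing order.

Before: nodes reachable from 2: {0,1,2,4,5}
Adding (0,5): both endpoints already in same component. Reachability from 2 unchanged.
After: nodes reachable from 2: {0,1,2,4,5}

Answer: 0 1 2 4 5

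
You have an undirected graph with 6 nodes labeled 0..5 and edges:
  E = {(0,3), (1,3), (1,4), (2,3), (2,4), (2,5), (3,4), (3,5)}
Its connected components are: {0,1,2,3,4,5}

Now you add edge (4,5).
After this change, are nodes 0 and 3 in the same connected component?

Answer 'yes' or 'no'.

Answer: yes

Derivation:
Initial components: {0,1,2,3,4,5}
Adding edge (4,5): both already in same component {0,1,2,3,4,5}. No change.
New components: {0,1,2,3,4,5}
Are 0 and 3 in the same component? yes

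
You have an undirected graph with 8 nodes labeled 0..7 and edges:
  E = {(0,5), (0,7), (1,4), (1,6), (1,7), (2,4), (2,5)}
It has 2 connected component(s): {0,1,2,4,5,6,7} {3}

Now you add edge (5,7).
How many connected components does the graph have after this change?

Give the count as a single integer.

Initial component count: 2
Add (5,7): endpoints already in same component. Count unchanged: 2.
New component count: 2

Answer: 2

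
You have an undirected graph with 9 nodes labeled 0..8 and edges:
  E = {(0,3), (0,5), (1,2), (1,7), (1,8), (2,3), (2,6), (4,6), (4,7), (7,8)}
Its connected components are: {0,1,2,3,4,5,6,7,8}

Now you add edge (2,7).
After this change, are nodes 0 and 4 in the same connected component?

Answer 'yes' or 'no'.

Answer: yes

Derivation:
Initial components: {0,1,2,3,4,5,6,7,8}
Adding edge (2,7): both already in same component {0,1,2,3,4,5,6,7,8}. No change.
New components: {0,1,2,3,4,5,6,7,8}
Are 0 and 4 in the same component? yes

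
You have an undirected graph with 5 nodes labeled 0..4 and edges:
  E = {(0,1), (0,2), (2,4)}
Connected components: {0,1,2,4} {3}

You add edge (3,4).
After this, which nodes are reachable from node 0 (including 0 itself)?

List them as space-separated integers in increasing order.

Answer: 0 1 2 3 4

Derivation:
Before: nodes reachable from 0: {0,1,2,4}
Adding (3,4): merges 0's component with another. Reachability grows.
After: nodes reachable from 0: {0,1,2,3,4}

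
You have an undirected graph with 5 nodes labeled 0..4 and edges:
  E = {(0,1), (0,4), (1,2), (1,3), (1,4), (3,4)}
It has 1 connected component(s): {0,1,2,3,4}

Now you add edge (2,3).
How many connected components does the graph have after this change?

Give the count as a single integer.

Initial component count: 1
Add (2,3): endpoints already in same component. Count unchanged: 1.
New component count: 1

Answer: 1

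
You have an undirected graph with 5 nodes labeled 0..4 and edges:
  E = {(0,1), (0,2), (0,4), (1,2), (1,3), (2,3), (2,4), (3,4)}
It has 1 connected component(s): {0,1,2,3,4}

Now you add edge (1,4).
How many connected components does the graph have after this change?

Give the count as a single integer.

Answer: 1

Derivation:
Initial component count: 1
Add (1,4): endpoints already in same component. Count unchanged: 1.
New component count: 1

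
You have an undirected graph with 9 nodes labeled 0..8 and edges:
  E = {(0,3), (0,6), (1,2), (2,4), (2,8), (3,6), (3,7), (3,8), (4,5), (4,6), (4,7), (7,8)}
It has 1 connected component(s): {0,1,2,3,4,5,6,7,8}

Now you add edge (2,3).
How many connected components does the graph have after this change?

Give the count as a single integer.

Answer: 1

Derivation:
Initial component count: 1
Add (2,3): endpoints already in same component. Count unchanged: 1.
New component count: 1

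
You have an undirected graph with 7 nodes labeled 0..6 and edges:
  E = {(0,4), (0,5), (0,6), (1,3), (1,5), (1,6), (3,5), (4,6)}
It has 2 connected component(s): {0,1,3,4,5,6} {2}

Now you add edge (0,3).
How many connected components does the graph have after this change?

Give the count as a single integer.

Answer: 2

Derivation:
Initial component count: 2
Add (0,3): endpoints already in same component. Count unchanged: 2.
New component count: 2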